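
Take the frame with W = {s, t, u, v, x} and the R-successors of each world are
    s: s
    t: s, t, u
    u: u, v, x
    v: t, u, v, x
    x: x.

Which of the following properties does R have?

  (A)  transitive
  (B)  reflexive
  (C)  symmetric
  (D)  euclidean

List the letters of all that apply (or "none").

(A) not transitive: t R u and u R v but not t R v.
(B) reflexive: each world relates to itself.
(C) not symmetric: t R s but not s R t.
(D) not euclidean: t R s and t R t but not s R t.

B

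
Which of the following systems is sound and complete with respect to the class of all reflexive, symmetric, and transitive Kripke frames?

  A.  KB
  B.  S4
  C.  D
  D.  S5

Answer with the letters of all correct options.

(A) KB is determined by the class of symmetric frames.
(B) S4 is determined by the class of reflexive and transitive frames.
(C) D is determined by the class of serial frames.
(D) S5 is determined by exactly this class.

D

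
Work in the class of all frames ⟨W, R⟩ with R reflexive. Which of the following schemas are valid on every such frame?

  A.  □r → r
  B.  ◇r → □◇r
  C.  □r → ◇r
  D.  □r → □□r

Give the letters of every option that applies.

A reflexive relation is serial.
(A) axiom T: valid iff R is reflexive. Every such R is reflexive — valid.
(B) ◇r → □◇r (axiom 5) characterises the euclidean frames. Such an R need not be euclidean — not valid.
(C) □r → ◇r (axiom D) characterises the serial frames. Every such R is serial — valid.
(D) □r → □□r is axiom 4; it is valid on a frame exactly when R is transitive. Such an R need not be transitive, so not valid.

A, C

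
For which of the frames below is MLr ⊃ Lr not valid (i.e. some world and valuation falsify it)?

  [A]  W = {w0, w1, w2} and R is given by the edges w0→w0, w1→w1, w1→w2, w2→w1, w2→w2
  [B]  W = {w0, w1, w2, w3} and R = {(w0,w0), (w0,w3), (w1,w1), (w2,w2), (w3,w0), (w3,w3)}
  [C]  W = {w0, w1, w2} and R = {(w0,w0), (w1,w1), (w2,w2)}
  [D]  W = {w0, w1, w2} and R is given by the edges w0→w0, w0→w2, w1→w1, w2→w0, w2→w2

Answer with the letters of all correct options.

The schema MLr ⊃ Lr is the dual of axiom 5; it is valid on a frame iff R is euclidean.
(A) R is euclidean (any two R-successors of the same world are R-related), so the schema is valid here.
(B) R is euclidean (any two R-successors of the same world are R-related), so the schema is valid here.
(C) R is euclidean (any two R-successors of the same world are R-related), so the schema is valid here.
(D) R is euclidean (any two R-successors of the same world are R-related), so the schema is valid here.

none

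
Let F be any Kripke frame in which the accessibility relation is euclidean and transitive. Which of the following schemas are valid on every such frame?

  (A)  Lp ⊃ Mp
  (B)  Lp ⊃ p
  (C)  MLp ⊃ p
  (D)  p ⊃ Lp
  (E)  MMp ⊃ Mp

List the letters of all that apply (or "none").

E

(A) Lp ⊃ Mp is axiom D, which corresponds to seriality. Such an R need not be serial — not valid.
(B) axiom T: valid iff R is reflexive. Such an R need not be reflexive — not valid.
(C) MLp ⊃ p (the dual of axiom B) characterises the symmetric frames. Such an R need not be symmetric — not valid.
(D) p ⊃ Lp is valid only on frames where every R-edge is a self-loop. Such an R need not be a subset of the identity — not valid.
(E) MMp ⊃ Mp is the dual of axiom 4; it is valid on a frame exactly when R is transitive. Every such R is transitive, so valid.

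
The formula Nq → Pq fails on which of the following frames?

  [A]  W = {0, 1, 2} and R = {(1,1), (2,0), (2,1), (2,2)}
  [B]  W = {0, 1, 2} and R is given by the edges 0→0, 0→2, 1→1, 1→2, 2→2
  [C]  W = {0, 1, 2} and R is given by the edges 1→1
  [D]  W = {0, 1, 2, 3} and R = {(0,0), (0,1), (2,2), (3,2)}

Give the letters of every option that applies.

A, C, D

The schema Nq → Pq is axiom D; it is valid on a frame iff R is serial.
(A) R is not serial (0 has no R-successor), so the schema fails here.
(B) R is serial (every world has an R-successor), so the schema is valid here.
(C) R is not serial (0 has no R-successor), so the schema fails here.
(D) R is not serial (1 has no R-successor), so the schema fails here.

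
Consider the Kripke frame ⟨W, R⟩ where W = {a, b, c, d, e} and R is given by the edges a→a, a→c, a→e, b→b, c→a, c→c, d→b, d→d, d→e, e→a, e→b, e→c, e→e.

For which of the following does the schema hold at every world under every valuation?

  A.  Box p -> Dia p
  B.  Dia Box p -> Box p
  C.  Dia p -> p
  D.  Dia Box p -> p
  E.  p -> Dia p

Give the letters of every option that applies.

R is reflexive: each world relates to itself.
R is not symmetric: d R b but not b R d.
R is not euclidean: a R c and a R e but not c R e.
R is serial: every world has an R-successor.
R is not a subset of the identity: a R c with a ≠ c.
(A) Box p -> Dia p is axiom D; it is valid on a frame exactly when R is serial. R is serial, so valid.
(B) Dia Box p -> Box p (the dual of axiom 5) characterises the euclidean frames. R is not euclidean — not valid.
(C) Dia p -> p is valid only on frames where every R-edge is a self-loop. Here R ⊄ identity — not valid.
(D) Dia Box p -> p (the dual of axiom B) characterises the symmetric frames. R is not symmetric — not valid.
(E) the dual of axiom T: valid iff R is reflexive. R is reflexive — valid.

A, E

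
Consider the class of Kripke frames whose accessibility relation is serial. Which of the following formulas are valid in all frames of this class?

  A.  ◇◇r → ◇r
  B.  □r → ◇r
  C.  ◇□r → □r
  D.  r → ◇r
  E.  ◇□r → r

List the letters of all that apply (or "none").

(A) ◇◇r → ◇r is the dual of axiom 4, which corresponds to transitivity. Such an R need not be transitive — not valid.
(B) □r → ◇r (axiom D) characterises the serial frames. Every such R is serial — valid.
(C) ◇□r → □r (the dual of axiom 5) characterises the euclidean frames. Such an R need not be euclidean — not valid.
(D) r → ◇r (the dual of axiom T) characterises the reflexive frames. Such an R need not be reflexive — not valid.
(E) ◇□r → r (the dual of axiom B) characterises the symmetric frames. Such an R need not be symmetric — not valid.

B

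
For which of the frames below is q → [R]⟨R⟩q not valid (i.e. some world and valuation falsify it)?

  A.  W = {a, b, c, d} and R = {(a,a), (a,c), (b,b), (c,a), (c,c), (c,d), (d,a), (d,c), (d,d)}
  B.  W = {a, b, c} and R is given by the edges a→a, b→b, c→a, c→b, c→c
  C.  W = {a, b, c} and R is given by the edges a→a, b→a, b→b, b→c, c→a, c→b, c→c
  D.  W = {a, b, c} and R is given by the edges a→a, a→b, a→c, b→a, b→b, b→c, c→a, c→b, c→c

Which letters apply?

The schema q → [R]⟨R⟩q is axiom B; it is valid on a frame iff R is symmetric.
(A) R is not symmetric (d R a but not a R d), so the schema fails here.
(B) R is not symmetric (c R a but not a R c), so the schema fails here.
(C) R is not symmetric (b R a but not a R b), so the schema fails here.
(D) R is symmetric (every R-edge is matched by its reverse), so the schema is valid here.

A, B, C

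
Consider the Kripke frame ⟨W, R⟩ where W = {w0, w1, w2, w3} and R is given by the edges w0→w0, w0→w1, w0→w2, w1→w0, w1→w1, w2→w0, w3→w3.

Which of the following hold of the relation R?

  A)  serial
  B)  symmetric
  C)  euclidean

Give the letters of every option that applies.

A, B

(A) serial: every world has an R-successor.
(B) symmetric: every R-edge is matched by its reverse.
(C) not euclidean: w0 R w1 and w0 R w2 but not w1 R w2.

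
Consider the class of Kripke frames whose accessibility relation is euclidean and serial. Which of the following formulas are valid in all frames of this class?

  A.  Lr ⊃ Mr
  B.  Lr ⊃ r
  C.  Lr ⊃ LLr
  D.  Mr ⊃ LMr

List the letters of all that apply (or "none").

A, D

(A) Lr ⊃ Mr is axiom D; it is valid on a frame exactly when R is serial. Every such R is serial, so valid.
(B) Lr ⊃ r (axiom T) characterises the reflexive frames. Such an R need not be reflexive — not valid.
(C) Lr ⊃ LLr is axiom 4; it is valid on a frame exactly when R is transitive. Such an R need not be transitive, so not valid.
(D) axiom 5: valid iff R is euclidean. Every such R is euclidean — valid.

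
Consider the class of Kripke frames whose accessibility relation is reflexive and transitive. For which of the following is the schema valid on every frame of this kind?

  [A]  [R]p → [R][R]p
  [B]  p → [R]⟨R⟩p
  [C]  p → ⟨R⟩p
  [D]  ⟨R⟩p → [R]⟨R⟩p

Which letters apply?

A, C

Reflexive relations are serial.
(A) [R]p → [R][R]p (axiom 4) characterises the transitive frames. Every such R is transitive — valid.
(B) axiom B: valid iff R is symmetric. Such an R need not be symmetric — not valid.
(C) the dual of axiom T: valid iff R is reflexive. Every such R is reflexive — valid.
(D) ⟨R⟩p → [R]⟨R⟩p (axiom 5) characterises the euclidean frames. Such an R need not be euclidean — not valid.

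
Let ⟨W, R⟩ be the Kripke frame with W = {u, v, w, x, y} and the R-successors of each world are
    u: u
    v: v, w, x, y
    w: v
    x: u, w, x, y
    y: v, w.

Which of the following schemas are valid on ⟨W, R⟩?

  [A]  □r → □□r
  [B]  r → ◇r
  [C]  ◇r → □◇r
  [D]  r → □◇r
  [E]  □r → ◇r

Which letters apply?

E

R is not reflexive: not w R w.
R is not symmetric: v R x but not x R v.
R is not transitive: v R x and x R u but not v R u.
R is not euclidean: v R w and v R x but not w R x.
R is serial: every world has an R-successor.
(A) □r → □□r (axiom 4) characterises the transitive frames. R is not transitive — not valid.
(B) the dual of axiom T: valid iff R is reflexive. R is not reflexive — not valid.
(C) ◇r → □◇r is axiom 5; it is valid on a frame exactly when R is euclidean. R is not euclidean, so not valid.
(D) r → □◇r is axiom B; it is valid on a frame exactly when R is symmetric. R is not symmetric, so not valid.
(E) □r → ◇r (axiom D) characterises the serial frames. R is serial — valid.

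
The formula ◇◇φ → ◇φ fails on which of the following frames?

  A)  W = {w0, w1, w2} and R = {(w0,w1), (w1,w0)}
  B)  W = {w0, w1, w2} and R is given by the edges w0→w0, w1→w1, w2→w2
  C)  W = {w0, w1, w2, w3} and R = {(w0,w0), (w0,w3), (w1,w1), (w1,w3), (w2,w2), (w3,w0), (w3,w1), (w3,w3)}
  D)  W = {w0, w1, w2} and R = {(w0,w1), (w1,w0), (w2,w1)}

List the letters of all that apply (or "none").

A, C, D

The schema ◇◇φ → ◇φ is the dual of axiom 4; it is valid on a frame iff R is transitive.
(A) R is not transitive (w0 R w1 and w1 R w0 but not w0 R w0), so the schema fails here.
(B) R is transitive (R is closed under composition), so the schema is valid here.
(C) R is not transitive (w0 R w3 and w3 R w1 but not w0 R w1), so the schema fails here.
(D) R is not transitive (w0 R w1 and w1 R w0 but not w0 R w0), so the schema fails here.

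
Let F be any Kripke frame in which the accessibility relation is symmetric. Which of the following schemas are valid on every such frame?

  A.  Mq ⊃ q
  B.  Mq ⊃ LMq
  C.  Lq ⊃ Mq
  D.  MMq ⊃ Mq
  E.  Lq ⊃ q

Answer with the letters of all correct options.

(A) Mq ⊃ q (the converse of T) corresponds to R being a subset of the identity. Such an R need not be a subset of the identity, so not valid.
(B) Mq ⊃ LMq (axiom 5) characterises the euclidean frames. Such an R need not be euclidean — not valid.
(C) Lq ⊃ Mq (axiom D) characterises the serial frames. Such an R need not be serial — not valid.
(D) MMq ⊃ Mq is the dual of axiom 4; it is valid on a frame exactly when R is transitive. Such an R need not be transitive, so not valid.
(E) axiom T: valid iff R is reflexive. Such an R need not be reflexive — not valid.

none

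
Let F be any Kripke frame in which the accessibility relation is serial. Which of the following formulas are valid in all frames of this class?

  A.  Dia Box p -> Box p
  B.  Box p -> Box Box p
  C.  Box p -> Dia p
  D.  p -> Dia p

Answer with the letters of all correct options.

(A) the dual of axiom 5: valid iff R is euclidean. Such an R need not be euclidean — not valid.
(B) axiom 4: valid iff R is transitive. Such an R need not be transitive — not valid.
(C) Box p -> Dia p (axiom D) characterises the serial frames. Every such R is serial — valid.
(D) p -> Dia p is the dual of axiom T; it is valid on a frame exactly when R is reflexive. Such an R need not be reflexive, so not valid.

C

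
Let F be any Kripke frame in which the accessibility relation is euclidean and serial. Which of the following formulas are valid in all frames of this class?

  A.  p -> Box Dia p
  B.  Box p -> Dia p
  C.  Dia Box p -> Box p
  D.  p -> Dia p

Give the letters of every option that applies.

(A) p -> Box Dia p is axiom B, which corresponds to symmetry. Such an R need not be symmetric — not valid.
(B) Box p -> Dia p is axiom D; it is valid on a frame exactly when R is serial. Every such R is serial, so valid.
(C) Dia Box p -> Box p is the dual of axiom 5, which corresponds to the euclidean property. Every such R is euclidean — valid.
(D) p -> Dia p is the dual of axiom T; it is valid on a frame exactly when R is reflexive. Such an R need not be reflexive, so not valid.

B, C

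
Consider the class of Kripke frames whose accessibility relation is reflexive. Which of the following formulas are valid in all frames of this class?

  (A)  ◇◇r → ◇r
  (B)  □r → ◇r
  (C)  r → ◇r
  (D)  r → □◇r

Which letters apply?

A reflexive relation is serial.
(A) ◇◇r → ◇r is the dual of axiom 4, which corresponds to transitivity. Such an R need not be transitive — not valid.
(B) axiom D: valid iff R is serial. Every such R is serial — valid.
(C) r → ◇r (the dual of axiom T) characterises the reflexive frames. Every such R is reflexive — valid.
(D) r → □◇r is axiom B, which corresponds to symmetry. Such an R need not be symmetric — not valid.

B, C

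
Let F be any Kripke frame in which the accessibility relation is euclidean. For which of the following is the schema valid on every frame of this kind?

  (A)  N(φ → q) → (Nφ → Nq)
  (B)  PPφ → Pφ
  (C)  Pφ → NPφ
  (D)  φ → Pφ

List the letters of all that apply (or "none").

(A) N(φ → q) → (Nφ → Nq) is axiom K, valid on every Kripke frame — valid.
(B) PPφ → Pφ (the dual of axiom 4) characterises the transitive frames. Such an R need not be transitive — not valid.
(C) Pφ → NPφ (axiom 5) characterises the euclidean frames. Every such R is euclidean — valid.
(D) φ → Pφ is the dual of axiom T; it is valid on a frame exactly when R is reflexive. Such an R need not be reflexive, so not valid.

A, C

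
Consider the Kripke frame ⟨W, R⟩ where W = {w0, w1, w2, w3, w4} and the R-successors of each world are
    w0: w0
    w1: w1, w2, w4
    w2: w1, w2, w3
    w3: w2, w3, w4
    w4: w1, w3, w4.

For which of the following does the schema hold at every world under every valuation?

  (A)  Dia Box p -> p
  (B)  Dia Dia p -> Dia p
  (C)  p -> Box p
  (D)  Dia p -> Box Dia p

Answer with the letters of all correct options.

A

R is symmetric: every R-edge is matched by its reverse.
R is not transitive: w1 R w2 and w2 R w3 but not w1 R w3.
R is not euclidean: w1 R w2 and w1 R w4 but not w2 R w4.
R is not a subset of the identity: w1 R w2 with w1 ≠ w2.
(A) the dual of axiom B: valid iff R is symmetric. R is symmetric — valid.
(B) Dia Dia p -> Dia p is the dual of axiom 4; it is valid on a frame exactly when R is transitive. R is not transitive, so not valid.
(C) p -> Box p (equivalent to ◇p→p) corresponds to R being a subset of the identity. Here R ⊄ identity, so not valid.
(D) Dia p -> Box Dia p is axiom 5, which corresponds to the euclidean property. R is not euclidean — not valid.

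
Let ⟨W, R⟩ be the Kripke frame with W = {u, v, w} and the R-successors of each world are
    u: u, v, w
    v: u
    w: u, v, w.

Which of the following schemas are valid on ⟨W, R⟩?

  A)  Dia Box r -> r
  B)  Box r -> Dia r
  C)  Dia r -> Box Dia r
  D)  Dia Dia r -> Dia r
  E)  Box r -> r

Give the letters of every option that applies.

R is not reflexive: not v R v.
R is not symmetric: w R v but not v R w.
R is not transitive: v R u and u R v but not v R v.
R is not euclidean: u R v and u R w but not v R w.
R is serial: every world has an R-successor.
(A) Dia Box r -> r is the dual of axiom B; it is valid on a frame exactly when R is symmetric. R is not symmetric, so not valid.
(B) Box r -> Dia r is axiom D; it is valid on a frame exactly when R is serial. R is serial, so valid.
(C) Dia r -> Box Dia r is axiom 5; it is valid on a frame exactly when R is euclidean. R is not euclidean, so not valid.
(D) Dia Dia r -> Dia r is the dual of axiom 4; it is valid on a frame exactly when R is transitive. R is not transitive, so not valid.
(E) Box r -> r is axiom T; it is valid on a frame exactly when R is reflexive. R is not reflexive, so not valid.

B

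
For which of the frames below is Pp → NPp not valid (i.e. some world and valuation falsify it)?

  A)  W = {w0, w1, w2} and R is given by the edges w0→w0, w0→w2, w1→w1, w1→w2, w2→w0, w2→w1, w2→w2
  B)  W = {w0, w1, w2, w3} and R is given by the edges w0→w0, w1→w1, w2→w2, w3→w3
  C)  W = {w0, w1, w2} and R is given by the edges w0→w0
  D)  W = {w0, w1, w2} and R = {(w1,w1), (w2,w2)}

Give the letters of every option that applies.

The schema Pp → NPp is axiom 5; it is valid on a frame iff R is euclidean.
(A) R is not euclidean (w2 R w0 and w2 R w1 but not w0 R w1), so the schema fails here.
(B) R is euclidean (any two R-successors of the same world are R-related), so the schema is valid here.
(C) R is euclidean (any two R-successors of the same world are R-related), so the schema is valid here.
(D) R is euclidean (any two R-successors of the same world are R-related), so the schema is valid here.

A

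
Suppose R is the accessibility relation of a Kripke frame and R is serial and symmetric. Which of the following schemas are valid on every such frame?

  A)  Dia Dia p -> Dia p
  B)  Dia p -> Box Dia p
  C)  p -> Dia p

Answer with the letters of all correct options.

(A) Dia Dia p -> Dia p (the dual of axiom 4) characterises the transitive frames. Such an R need not be transitive — not valid.
(B) axiom 5: valid iff R is euclidean. Such an R need not be euclidean — not valid.
(C) p -> Dia p is the dual of axiom T; it is valid on a frame exactly when R is reflexive. Such an R need not be reflexive, so not valid.

none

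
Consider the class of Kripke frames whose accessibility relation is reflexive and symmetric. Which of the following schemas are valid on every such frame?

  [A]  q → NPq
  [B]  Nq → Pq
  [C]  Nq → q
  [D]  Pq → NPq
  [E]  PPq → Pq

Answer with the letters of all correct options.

A, B, C

Reflexive relations are serial.
(A) axiom B: valid iff R is symmetric. Every such R is symmetric — valid.
(B) Nq → Pq is axiom D; it is valid on a frame exactly when R is serial. Every such R is serial, so valid.
(C) Nq → q is axiom T; it is valid on a frame exactly when R is reflexive. Every such R is reflexive, so valid.
(D) axiom 5: valid iff R is euclidean. Such an R need not be euclidean — not valid.
(E) PPq → Pq (the dual of axiom 4) characterises the transitive frames. Such an R need not be transitive — not valid.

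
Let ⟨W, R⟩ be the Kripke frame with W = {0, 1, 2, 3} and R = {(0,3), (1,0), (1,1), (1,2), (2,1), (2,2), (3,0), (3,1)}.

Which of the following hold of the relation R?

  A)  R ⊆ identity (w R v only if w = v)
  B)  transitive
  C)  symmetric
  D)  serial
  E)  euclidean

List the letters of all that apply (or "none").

D

(A) not ⊆ identity: 0 R 3 with 0 ≠ 3.
(B) not transitive: 0 R 3 and 3 R 0 but not 0 R 0.
(C) not symmetric: 1 R 0 but not 0 R 1.
(D) serial: every world has an R-successor.
(E) not euclidean: 1 R 0 and 1 R 1 but not 0 R 1.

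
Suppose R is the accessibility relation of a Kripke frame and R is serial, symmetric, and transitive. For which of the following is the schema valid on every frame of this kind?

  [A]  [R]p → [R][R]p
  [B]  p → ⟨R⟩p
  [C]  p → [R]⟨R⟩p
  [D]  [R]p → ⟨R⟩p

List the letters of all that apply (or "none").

A, B, C, D

A serial symmetric transitive relation is reflexive (take any v with uRv; symmetry gives vRu and transitivity gives uRu), hence an equivalence relation.
(A) [R]p → [R][R]p is axiom 4, which corresponds to transitivity. Every such R is transitive — valid.
(B) the dual of axiom T: valid iff R is reflexive. Every such R is reflexive — valid.
(C) p → [R]⟨R⟩p is axiom B; it is valid on a frame exactly when R is symmetric. Every such R is symmetric, so valid.
(D) [R]p → ⟨R⟩p is axiom D, which corresponds to seriality. Every such R is serial — valid.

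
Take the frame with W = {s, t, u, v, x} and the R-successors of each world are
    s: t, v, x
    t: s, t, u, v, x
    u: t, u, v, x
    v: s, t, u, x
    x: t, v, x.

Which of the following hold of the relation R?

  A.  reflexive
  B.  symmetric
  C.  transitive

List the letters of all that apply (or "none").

none

(A) not reflexive: not s R s.
(B) not symmetric: s R x but not x R s.
(C) not transitive: s R t and t R s but not s R s.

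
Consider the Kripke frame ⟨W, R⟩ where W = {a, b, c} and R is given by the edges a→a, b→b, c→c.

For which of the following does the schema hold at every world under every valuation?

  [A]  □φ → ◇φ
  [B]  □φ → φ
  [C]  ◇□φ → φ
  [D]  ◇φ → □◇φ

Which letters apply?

R is reflexive: each world relates to itself.
R is symmetric: every R-edge is matched by its reverse.
R is euclidean: any two R-successors of the same world are R-related.
R is serial: every world has an R-successor.
(A) □φ → ◇φ is axiom D, which corresponds to seriality. R is serial — valid.
(B) □φ → φ (axiom T) characterises the reflexive frames. R is reflexive — valid.
(C) ◇□φ → φ is the dual of axiom B; it is valid on a frame exactly when R is symmetric. R is symmetric, so valid.
(D) ◇φ → □◇φ (axiom 5) characterises the euclidean frames. R is euclidean — valid.

A, B, C, D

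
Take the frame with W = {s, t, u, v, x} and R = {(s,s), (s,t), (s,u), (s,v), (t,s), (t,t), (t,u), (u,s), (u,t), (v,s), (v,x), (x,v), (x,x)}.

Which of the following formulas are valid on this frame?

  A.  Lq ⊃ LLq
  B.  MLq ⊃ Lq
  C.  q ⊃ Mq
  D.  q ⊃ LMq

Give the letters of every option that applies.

D

R is not reflexive: not u R u.
R is symmetric: every R-edge is matched by its reverse.
R is not transitive: s R v and v R x but not s R x.
R is not euclidean: s R t and s R v but not t R v.
(A) axiom 4: valid iff R is transitive. R is not transitive — not valid.
(B) the dual of axiom 5: valid iff R is euclidean. R is not euclidean — not valid.
(C) q ⊃ Mq is the dual of axiom T, which corresponds to reflexivity. R is not reflexive — not valid.
(D) q ⊃ LMq is axiom B; it is valid on a frame exactly when R is symmetric. R is symmetric, so valid.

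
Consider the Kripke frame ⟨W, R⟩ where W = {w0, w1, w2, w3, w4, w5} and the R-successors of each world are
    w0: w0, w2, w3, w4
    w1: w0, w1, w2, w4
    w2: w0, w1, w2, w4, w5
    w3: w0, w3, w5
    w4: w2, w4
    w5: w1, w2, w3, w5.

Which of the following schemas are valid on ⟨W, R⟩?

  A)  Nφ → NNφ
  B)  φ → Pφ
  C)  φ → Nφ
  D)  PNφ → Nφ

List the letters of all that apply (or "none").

B

R is reflexive: each world relates to itself.
R is not transitive: w0 R w2 and w2 R w1 but not w0 R w1.
R is not euclidean: w0 R w2 and w0 R w3 but not w2 R w3.
R is not a subset of the identity: w0 R w2 with w0 ≠ w2.
(A) axiom 4: valid iff R is transitive. R is not transitive — not valid.
(B) the dual of axiom T: valid iff R is reflexive. R is reflexive — valid.
(C) φ → Nφ (equivalent to ◇p→p) corresponds to R being a subset of the identity. Here R ⊄ identity, so not valid.
(D) PNφ → Nφ (the dual of axiom 5) characterises the euclidean frames. R is not euclidean — not valid.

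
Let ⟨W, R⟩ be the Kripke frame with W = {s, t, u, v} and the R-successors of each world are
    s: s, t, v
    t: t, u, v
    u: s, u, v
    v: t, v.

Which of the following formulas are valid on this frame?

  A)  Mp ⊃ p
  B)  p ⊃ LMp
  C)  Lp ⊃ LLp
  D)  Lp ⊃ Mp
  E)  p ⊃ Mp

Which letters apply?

R is reflexive: each world relates to itself.
R is not symmetric: s R t but not t R s.
R is not transitive: s R t and t R u but not s R u.
R is serial: every world has an R-successor.
R is not a subset of the identity: s R t with s ≠ t.
(A) Mp ⊃ p is valid only on frames where every R-edge is a self-loop. Here R ⊄ identity — not valid.
(B) axiom B: valid iff R is symmetric. R is not symmetric — not valid.
(C) Lp ⊃ LLp is axiom 4, which corresponds to transitivity. R is not transitive — not valid.
(D) Lp ⊃ Mp is axiom D; it is valid on a frame exactly when R is serial. R is serial, so valid.
(E) p ⊃ Mp (the dual of axiom T) characterises the reflexive frames. R is reflexive — valid.

D, E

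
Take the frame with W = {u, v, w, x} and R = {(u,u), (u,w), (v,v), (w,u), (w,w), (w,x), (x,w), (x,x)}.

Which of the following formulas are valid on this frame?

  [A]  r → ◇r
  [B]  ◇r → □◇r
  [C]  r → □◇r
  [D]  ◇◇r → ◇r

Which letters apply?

R is reflexive: each world relates to itself.
R is symmetric: every R-edge is matched by its reverse.
R is not transitive: u R w and w R x but not u R x.
R is not euclidean: w R u and w R x but not u R x.
(A) the dual of axiom T: valid iff R is reflexive. R is reflexive — valid.
(B) ◇r → □◇r (axiom 5) characterises the euclidean frames. R is not euclidean — not valid.
(C) r → □◇r is axiom B, which corresponds to symmetry. R is symmetric — valid.
(D) the dual of axiom 4: valid iff R is transitive. R is not transitive — not valid.

A, C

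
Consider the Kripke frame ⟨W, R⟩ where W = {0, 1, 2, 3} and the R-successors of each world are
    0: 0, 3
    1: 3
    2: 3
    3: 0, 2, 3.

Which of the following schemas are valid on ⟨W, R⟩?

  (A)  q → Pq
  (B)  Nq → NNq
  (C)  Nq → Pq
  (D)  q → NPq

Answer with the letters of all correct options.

C

R is not reflexive: not 1 R 1.
R is not symmetric: 1 R 3 but not 3 R 1.
R is not transitive: 0 R 3 and 3 R 2 but not 0 R 2.
R is serial: every world has an R-successor.
(A) q → Pq is the dual of axiom T; it is valid on a frame exactly when R is reflexive. R is not reflexive, so not valid.
(B) Nq → NNq (axiom 4) characterises the transitive frames. R is not transitive — not valid.
(C) axiom D: valid iff R is serial. R is serial — valid.
(D) q → NPq is axiom B, which corresponds to symmetry. R is not symmetric — not valid.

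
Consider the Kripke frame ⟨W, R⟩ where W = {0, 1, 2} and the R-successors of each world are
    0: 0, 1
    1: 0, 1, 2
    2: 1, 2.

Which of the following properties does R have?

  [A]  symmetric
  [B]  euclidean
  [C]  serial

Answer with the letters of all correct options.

A, C

(A) symmetric: every R-edge is matched by its reverse.
(B) not euclidean: 1 R 0 and 1 R 2 but not 0 R 2.
(C) serial: every world has an R-successor.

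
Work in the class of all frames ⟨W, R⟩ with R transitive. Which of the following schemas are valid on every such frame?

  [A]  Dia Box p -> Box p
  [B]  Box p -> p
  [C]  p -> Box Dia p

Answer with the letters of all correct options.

none

(A) Dia Box p -> Box p is the dual of axiom 5; it is valid on a frame exactly when R is euclidean. Such an R need not be euclidean, so not valid.
(B) Box p -> p is axiom T; it is valid on a frame exactly when R is reflexive. Such an R need not be reflexive, so not valid.
(C) p -> Box Dia p (axiom B) characterises the symmetric frames. Such an R need not be symmetric — not valid.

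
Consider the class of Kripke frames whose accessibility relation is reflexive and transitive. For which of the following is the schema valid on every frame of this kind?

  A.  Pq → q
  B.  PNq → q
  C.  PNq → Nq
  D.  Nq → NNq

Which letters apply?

Reflexive relations are serial.
(A) Pq → q (the converse of T) corresponds to R being a subset of the identity. Such an R need not be a subset of the identity, so not valid.
(B) PNq → q is the dual of axiom B, which corresponds to symmetry. Such an R need not be symmetric — not valid.
(C) PNq → Nq is the dual of axiom 5, which corresponds to the euclidean property. Such an R need not be euclidean — not valid.
(D) Nq → NNq is axiom 4; it is valid on a frame exactly when R is transitive. Every such R is transitive, so valid.

D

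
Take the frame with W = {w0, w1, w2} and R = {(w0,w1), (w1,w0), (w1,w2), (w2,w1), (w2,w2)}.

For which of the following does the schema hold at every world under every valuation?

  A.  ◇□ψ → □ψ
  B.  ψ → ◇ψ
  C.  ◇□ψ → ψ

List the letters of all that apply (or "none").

C

R is not reflexive: not w0 R w0.
R is symmetric: every R-edge is matched by its reverse.
R is not euclidean: w1 R w0 and w1 R w2 but not w0 R w2.
(A) ◇□ψ → □ψ is the dual of axiom 5, which corresponds to the euclidean property. R is not euclidean — not valid.
(B) ψ → ◇ψ (the dual of axiom T) characterises the reflexive frames. R is not reflexive — not valid.
(C) ◇□ψ → ψ is the dual of axiom B; it is valid on a frame exactly when R is symmetric. R is symmetric, so valid.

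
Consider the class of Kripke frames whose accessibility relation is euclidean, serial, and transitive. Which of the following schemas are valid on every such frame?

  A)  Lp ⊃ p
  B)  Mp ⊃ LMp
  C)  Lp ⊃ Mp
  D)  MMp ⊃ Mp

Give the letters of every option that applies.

(A) axiom T: valid iff R is reflexive. Such an R need not be reflexive — not valid.
(B) Mp ⊃ LMp is axiom 5, which corresponds to the euclidean property. Every such R is euclidean — valid.
(C) Lp ⊃ Mp is axiom D; it is valid on a frame exactly when R is serial. Every such R is serial, so valid.
(D) MMp ⊃ Mp (the dual of axiom 4) characterises the transitive frames. Every such R is transitive — valid.

B, C, D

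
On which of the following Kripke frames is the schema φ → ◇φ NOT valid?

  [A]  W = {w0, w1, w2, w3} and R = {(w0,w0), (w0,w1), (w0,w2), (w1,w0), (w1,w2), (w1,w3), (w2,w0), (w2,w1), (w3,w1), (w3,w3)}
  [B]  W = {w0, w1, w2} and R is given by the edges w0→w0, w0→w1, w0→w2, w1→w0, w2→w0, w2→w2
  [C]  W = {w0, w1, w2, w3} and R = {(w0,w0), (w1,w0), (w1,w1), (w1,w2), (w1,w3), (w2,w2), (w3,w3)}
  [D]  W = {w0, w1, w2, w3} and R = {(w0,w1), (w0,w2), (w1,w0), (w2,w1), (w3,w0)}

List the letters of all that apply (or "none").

The schema φ → ◇φ is the dual of axiom T; it is valid on a frame iff R is reflexive.
(A) R is not reflexive (not w1 R w1), so the schema fails here.
(B) R is not reflexive (not w1 R w1), so the schema fails here.
(C) R is reflexive (each world relates to itself), so the schema is valid here.
(D) R is not reflexive (not w0 R w0), so the schema fails here.

A, B, D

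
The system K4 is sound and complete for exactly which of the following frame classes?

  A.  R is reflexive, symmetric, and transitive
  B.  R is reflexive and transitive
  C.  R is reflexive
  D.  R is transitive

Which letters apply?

D

(A) this class determines S5, not K4.
(B) this class determines S4, not K4.
(C) this class determines T (= KT), not K4.
(D) K4 is sound and complete for exactly this class.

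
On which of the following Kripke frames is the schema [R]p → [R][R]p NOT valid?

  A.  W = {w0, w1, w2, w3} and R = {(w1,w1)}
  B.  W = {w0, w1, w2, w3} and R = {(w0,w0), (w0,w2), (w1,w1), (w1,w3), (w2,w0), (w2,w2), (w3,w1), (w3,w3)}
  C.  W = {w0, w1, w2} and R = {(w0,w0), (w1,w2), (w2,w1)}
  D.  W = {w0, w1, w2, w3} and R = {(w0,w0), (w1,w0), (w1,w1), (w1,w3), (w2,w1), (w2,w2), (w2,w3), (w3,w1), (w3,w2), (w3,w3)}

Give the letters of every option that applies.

The schema [R]p → [R][R]p is axiom 4; it is valid on a frame iff R is transitive.
(A) R is transitive (R is closed under composition), so the schema is valid here.
(B) R is transitive (R is closed under composition), so the schema is valid here.
(C) R is not transitive (w1 R w2 and w2 R w1 but not w1 R w1), so the schema fails here.
(D) R is not transitive (w1 R w3 and w3 R w2 but not w1 R w2), so the schema fails here.

C, D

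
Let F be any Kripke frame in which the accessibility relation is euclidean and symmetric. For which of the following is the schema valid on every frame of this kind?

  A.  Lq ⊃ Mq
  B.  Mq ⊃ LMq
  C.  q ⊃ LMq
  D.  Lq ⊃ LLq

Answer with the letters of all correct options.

A symmetric euclidean relation is transitive (uRv and vRw give vRu by symmetry, then uRw by the euclidean condition, applied at v).
(A) Lq ⊃ Mq is axiom D; it is valid on a frame exactly when R is serial. Such an R need not be serial, so not valid.
(B) axiom 5: valid iff R is euclidean. Every such R is euclidean — valid.
(C) q ⊃ LMq is axiom B; it is valid on a frame exactly when R is symmetric. Every such R is symmetric, so valid.
(D) Lq ⊃ LLq is axiom 4, which corresponds to transitivity. Every such R is transitive — valid.

B, C, D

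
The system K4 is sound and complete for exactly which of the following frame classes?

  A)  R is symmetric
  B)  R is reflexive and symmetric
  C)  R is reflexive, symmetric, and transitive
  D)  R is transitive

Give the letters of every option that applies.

D

(A) this class determines KB, not K4.
(B) this class determines B (= KTB), not K4.
(C) this class determines S5, not K4.
(D) K4 is sound and complete for exactly this class.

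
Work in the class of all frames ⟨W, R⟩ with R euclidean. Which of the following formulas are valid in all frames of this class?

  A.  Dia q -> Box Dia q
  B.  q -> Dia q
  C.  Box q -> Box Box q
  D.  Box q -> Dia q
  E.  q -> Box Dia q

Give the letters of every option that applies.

A

(A) Dia q -> Box Dia q is axiom 5; it is valid on a frame exactly when R is euclidean. Every such R is euclidean, so valid.
(B) q -> Dia q is the dual of axiom T, which corresponds to reflexivity. Such an R need not be reflexive — not valid.
(C) Box q -> Box Box q is axiom 4, which corresponds to transitivity. Such an R need not be transitive — not valid.
(D) Box q -> Dia q is axiom D; it is valid on a frame exactly when R is serial. Such an R need not be serial, so not valid.
(E) q -> Box Dia q is axiom B; it is valid on a frame exactly when R is symmetric. Such an R need not be symmetric, so not valid.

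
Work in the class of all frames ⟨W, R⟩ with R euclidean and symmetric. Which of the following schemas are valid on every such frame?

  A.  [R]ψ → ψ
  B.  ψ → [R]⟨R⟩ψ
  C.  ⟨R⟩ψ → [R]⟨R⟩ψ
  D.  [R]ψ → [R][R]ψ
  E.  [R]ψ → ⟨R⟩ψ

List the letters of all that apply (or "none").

A symmetric euclidean relation is transitive (uRv and vRw give vRu by symmetry, then uRw by the euclidean condition, applied at v).
(A) [R]ψ → ψ is axiom T; it is valid on a frame exactly when R is reflexive. Such an R need not be reflexive, so not valid.
(B) ψ → [R]⟨R⟩ψ (axiom B) characterises the symmetric frames. Every such R is symmetric — valid.
(C) ⟨R⟩ψ → [R]⟨R⟩ψ (axiom 5) characterises the euclidean frames. Every such R is euclidean — valid.
(D) [R]ψ → [R][R]ψ is axiom 4, which corresponds to transitivity. Every such R is transitive — valid.
(E) [R]ψ → ⟨R⟩ψ (axiom D) characterises the serial frames. Such an R need not be serial — not valid.

B, C, D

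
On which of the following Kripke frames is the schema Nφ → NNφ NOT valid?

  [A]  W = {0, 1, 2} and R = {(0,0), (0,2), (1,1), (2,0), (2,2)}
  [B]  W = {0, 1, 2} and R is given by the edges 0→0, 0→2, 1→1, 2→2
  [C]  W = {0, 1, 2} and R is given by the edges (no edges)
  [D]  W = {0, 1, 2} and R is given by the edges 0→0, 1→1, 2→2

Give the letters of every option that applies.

The schema Nφ → NNφ is axiom 4; it is valid on a frame iff R is transitive.
(A) R is transitive (R is closed under composition), so the schema is valid here.
(B) R is transitive (R is closed under composition), so the schema is valid here.
(C) R is transitive (R is closed under composition), so the schema is valid here.
(D) R is transitive (R is closed under composition), so the schema is valid here.

none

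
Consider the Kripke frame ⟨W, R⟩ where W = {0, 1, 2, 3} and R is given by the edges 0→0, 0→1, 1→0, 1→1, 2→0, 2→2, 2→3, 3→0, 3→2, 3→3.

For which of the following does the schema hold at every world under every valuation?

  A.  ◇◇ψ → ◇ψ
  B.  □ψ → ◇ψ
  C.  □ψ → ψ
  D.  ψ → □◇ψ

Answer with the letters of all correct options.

B, C

R is reflexive: each world relates to itself.
R is not symmetric: 2 R 0 but not 0 R 2.
R is not transitive: 2 R 0 and 0 R 1 but not 2 R 1.
R is serial: every world has an R-successor.
(A) ◇◇ψ → ◇ψ (the dual of axiom 4) characterises the transitive frames. R is not transitive — not valid.
(B) □ψ → ◇ψ is axiom D; it is valid on a frame exactly when R is serial. R is serial, so valid.
(C) □ψ → ψ is axiom T; it is valid on a frame exactly when R is reflexive. R is reflexive, so valid.
(D) axiom B: valid iff R is symmetric. R is not symmetric — not valid.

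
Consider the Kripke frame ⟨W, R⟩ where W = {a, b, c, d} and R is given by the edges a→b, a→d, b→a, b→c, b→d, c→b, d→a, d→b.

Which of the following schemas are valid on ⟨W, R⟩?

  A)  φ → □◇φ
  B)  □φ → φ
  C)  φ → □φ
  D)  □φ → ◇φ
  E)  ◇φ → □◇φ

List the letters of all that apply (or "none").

A, D

R is not reflexive: not a R a.
R is symmetric: every R-edge is matched by its reverse.
R is not euclidean: b R a and b R c but not a R c.
R is serial: every world has an R-successor.
R is not a subset of the identity: a R b with a ≠ b.
(A) axiom B: valid iff R is symmetric. R is symmetric — valid.
(B) □φ → φ is axiom T; it is valid on a frame exactly when R is reflexive. R is not reflexive, so not valid.
(C) φ → □φ is equivalent to ◇p→p; it holds exactly when R ⊆ identity. Here R ⊄ identity — not valid.
(D) axiom D: valid iff R is serial. R is serial — valid.
(E) ◇φ → □◇φ (axiom 5) characterises the euclidean frames. R is not euclidean — not valid.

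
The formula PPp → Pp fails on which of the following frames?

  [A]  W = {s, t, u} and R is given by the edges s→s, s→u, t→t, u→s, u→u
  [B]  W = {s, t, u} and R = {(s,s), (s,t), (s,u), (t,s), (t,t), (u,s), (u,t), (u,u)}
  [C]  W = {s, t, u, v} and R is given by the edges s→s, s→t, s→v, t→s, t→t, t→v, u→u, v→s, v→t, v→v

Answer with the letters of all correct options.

B

The schema PPp → Pp is the dual of axiom 4; it is valid on a frame iff R is transitive.
(A) R is transitive (R is closed under composition), so the schema is valid here.
(B) R is not transitive (t R s and s R u but not t R u), so the schema fails here.
(C) R is transitive (R is closed under composition), so the schema is valid here.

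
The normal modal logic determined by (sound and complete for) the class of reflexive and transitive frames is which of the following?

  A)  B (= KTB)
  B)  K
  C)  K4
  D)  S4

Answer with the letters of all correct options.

(A) B (= KTB) is determined by the class of reflexive and symmetric frames.
(B) K is determined by the class of arbitrary frames.
(C) K4 is determined by the class of transitive frames.
(D) S4 is determined by exactly this class.

D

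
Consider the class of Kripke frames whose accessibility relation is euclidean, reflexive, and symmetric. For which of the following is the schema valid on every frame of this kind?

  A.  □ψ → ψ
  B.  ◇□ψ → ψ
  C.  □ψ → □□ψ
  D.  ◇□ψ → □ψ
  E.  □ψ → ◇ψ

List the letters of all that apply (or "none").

A, B, C, D, E

A relation that is euclidean, reflexive, and symmetric is also serial and transitive.
(A) □ψ → ψ (axiom T) characterises the reflexive frames. Every such R is reflexive — valid.
(B) ◇□ψ → ψ (the dual of axiom B) characterises the symmetric frames. Every such R is symmetric — valid.
(C) axiom 4: valid iff R is transitive. Every such R is transitive — valid.
(D) ◇□ψ → □ψ (the dual of axiom 5) characterises the euclidean frames. Every such R is euclidean — valid.
(E) □ψ → ◇ψ (axiom D) characterises the serial frames. Every such R is serial — valid.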